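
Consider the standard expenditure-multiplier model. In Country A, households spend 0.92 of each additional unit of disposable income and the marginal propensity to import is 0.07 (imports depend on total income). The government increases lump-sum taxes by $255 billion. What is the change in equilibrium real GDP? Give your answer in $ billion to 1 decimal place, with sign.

−$1,564.0 billion

A lump-sum tax change of +$255 billion shifts disposable income by −$255 billion; first-round consumption changes by −c × ΔT = −0.92 × (+$255 billion) = −$234.6 billion.
Expenditure multiplier = 1/(1 − c + m) = 1/(1 − 0.92 + 0.07) = 1/0.15 ≈ 6.667.
The tax multiplier is −c × k ≈ −6.133, so ΔY = k × (−c·ΔT) = (−$234.6 billion) / 0.15 = −$1,564 billion.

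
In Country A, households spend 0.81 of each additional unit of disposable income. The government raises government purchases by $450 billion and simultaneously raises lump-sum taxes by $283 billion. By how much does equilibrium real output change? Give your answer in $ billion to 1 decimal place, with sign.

Expenditure multiplier = 1/(1 − MPC) = 1/(1 − 0.81) = 1/0.19 ≈ 5.263.
ΔG contributes k·ΔG = (+$450 billion) / 0.19 ≈ +$2,368.4 billion.
ΔT of +$283 billion changes first-round spending by −c·ΔT = −$229.23 billion, contributing k·(−c·ΔT) = (−$229.23 billion) / 0.19 ≈ −$1,206.5 billion.
Net ΔY = k(ΔG − c·ΔT) = (+$220.77 billion) / 0.19 ≈ +$1,161.9 billion.

+$1,161.9 billion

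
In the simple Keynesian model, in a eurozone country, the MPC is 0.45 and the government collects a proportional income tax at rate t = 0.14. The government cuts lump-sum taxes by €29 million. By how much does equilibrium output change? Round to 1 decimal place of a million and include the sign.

A lump-sum tax change of −€29 million shifts disposable income by +€29 million; first-round consumption changes by −c × ΔT = −0.45 × (−€29 million) = +€13.05 million.
Expenditure multiplier = 1/(1 − c(1−t)) = 1/(1 − 0.45×0.86) = 1/0.613 ≈ 1.631.
The tax multiplier is −c × k ≈ −0.734, so ΔY = k × (−c·ΔT) = (+€13.05 million) / 0.613 ≈ +€21.3 million.

+€21.3 million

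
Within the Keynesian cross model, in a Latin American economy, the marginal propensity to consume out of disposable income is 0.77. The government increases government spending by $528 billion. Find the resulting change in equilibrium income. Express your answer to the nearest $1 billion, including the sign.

+$2,296 billion

Expenditure multiplier = 1/(1 − MPC) = 1/(1 − 0.77) = 1/0.23 ≈ 4.348.
ΔY = k × ΔG = (+$528 billion) / 0.23 ≈ +$2,296 billion.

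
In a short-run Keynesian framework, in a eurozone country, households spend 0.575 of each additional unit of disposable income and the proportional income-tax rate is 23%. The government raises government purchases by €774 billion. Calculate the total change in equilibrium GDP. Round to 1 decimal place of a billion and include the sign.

+€1,389.0 billion

Government-spending multiplier = 1/(1 − c(1−t)) = 1/(1 − 0.575×0.77) = 1/0.55725 ≈ 1.795.
ΔY = k × ΔG = (+€774 billion) / 0.55725 ≈ +€1,389 billion.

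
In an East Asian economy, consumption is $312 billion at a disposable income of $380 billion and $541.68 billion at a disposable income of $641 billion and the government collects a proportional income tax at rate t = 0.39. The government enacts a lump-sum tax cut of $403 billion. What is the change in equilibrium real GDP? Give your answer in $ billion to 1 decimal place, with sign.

+$765.6 billion

MPC = ΔC/ΔYd = (541.68 − 312)/(641 − 380) = 229.68/261 = 0.88.
A lump-sum tax change of −$403 billion shifts disposable income by +$403 billion; first-round consumption changes by −c × ΔT = −0.88 × (−$403 billion) = +$354.64 billion.
Expenditure multiplier = 1/(1 − c(1−t)) = 1/(1 − 0.88×0.61) = 1/0.4632 ≈ 2.159.
The tax multiplier is −c × k ≈ −1.9, so ΔY = k × (−c·ΔT) = (+$354.64 billion) / 0.4632 ≈ +$765.6 billion.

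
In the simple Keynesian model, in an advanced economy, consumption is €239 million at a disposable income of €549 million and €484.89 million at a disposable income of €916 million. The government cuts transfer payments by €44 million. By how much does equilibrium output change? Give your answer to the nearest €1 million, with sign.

−€89 million

MPC = ΔC/ΔYd = (484.89 − 239)/(916 − 549) = 245.89/367 = 0.67.
The transfer change shifts disposable income by −€44 million, so first-round consumption changes by c·ΔTR = 0.67 × (−€44 million) = −€29.48 million.
Expenditure multiplier = 1/(1 − MPC) = 1/(1 − 0.67) = 1/0.33 ≈ 3.03.
The transfer multiplier is c × k ≈ 2.03, so ΔY = k × (c·ΔTR) = (−€29.48 million) / 0.33 ≈ −€89 million.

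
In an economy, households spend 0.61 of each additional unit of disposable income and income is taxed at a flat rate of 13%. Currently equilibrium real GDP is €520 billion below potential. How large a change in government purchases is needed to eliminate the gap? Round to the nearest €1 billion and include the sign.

+€244 billion

Spending multiplier = 1/(1 − c(1−t)) = 1/(1 − 0.61×0.87) = 1/0.4693 ≈ 2.131.
Need ΔY = +€520 billion, so ΔG = ΔY/k = (+€520 billion) × 0.4693 ≈ +€244 billion.
The government should increase government purchases by €244 billion.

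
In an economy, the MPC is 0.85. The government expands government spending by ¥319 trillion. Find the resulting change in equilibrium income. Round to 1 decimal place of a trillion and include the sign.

+¥2,126.7 trillion

Spending multiplier = 1/(1 − MPC) = 1/(1 − 0.85) = 1/0.15 ≈ 6.667.
ΔY = k × ΔG = (+¥319 trillion) / 0.15 ≈ +¥2,126.7 trillion.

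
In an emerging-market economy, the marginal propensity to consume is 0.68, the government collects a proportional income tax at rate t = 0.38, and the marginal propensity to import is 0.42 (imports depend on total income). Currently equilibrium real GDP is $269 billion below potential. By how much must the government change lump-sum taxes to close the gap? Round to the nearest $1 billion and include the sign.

−$395 billion

Spending multiplier = 1/(1 − c(1−t) + m) = 1/(1 − 0.68×0.62 + 0.42) = 1/0.9984 ≈ 1.002.
Tax multiplier = −c·k = −0.68/0.9984 ≈ −0.681. Need ΔY = +$269 billion, so ΔT = ΔY/(−c·k) = −(+$269 billion) × 0.9984 / 0.68 ≈ −$395 billion.
The government should cut lump-sum taxes by $395 billion.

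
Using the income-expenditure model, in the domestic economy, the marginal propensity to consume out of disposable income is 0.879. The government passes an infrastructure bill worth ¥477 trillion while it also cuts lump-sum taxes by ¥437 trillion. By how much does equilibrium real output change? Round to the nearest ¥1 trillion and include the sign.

Expenditure multiplier = 1/(1 − MPC) = 1/(1 − 0.879) = 1/0.121 ≈ 8.264.
ΔG contributes k·ΔG = (+¥477 trillion) / 0.121 ≈ +¥3,942.1 trillion.
ΔT of −¥437 trillion changes first-round spending by −c·ΔT = +¥384.123 trillion, contributing k·(−c·ΔT) = (+¥384.123 trillion) / 0.121 ≈ +¥3,174.6 trillion.
Net ΔY = k(ΔG − c·ΔT) = (+¥861.123 trillion) / 0.121 ≈ +¥7,117 trillion.

+¥7,117 trillion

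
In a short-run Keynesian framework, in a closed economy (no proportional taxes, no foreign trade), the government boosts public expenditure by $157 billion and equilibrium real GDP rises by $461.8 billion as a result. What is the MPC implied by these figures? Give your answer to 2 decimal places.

Implied spending multiplier k = ΔY/ΔG = 461.8/157 ≈ 2.9414.
Since k = 1/(1 − MPC), MPC = 1 − 1/k = 1 − ΔG/ΔY = 1 − 157/461.8 ≈ 0.66.

0.66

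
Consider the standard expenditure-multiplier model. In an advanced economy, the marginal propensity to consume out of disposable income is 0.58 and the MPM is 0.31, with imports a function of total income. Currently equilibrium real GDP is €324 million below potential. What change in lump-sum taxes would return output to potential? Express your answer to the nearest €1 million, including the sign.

−€408 million

Spending multiplier = 1/(1 − c + m) = 1/(1 − 0.58 + 0.31) = 1/0.73 ≈ 1.37.
Tax multiplier = −c·k = −0.58/0.73 ≈ −0.795. Need ΔY = +€324 million, so ΔT = ΔY/(−c·k) = −(+€324 million) × 0.73 / 0.58 ≈ −€408 million.
The government should cut lump-sum taxes by €408 million.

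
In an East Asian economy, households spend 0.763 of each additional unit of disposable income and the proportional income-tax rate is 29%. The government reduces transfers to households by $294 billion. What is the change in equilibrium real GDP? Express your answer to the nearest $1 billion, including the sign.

−$489 billion

The transfer change shifts disposable income by −$294 billion, so first-round consumption changes by c·ΔTR = 0.763 × (−$294 billion) = −$224.322 billion.
Expenditure multiplier = 1/(1 − c(1−t)) = 1/(1 − 0.763×0.71) = 1/0.45827 ≈ 2.182.
The transfer multiplier is c × k ≈ 1.665, so ΔY = k × (c·ΔTR) = (−$224.322 billion) / 0.45827 ≈ −$489 billion.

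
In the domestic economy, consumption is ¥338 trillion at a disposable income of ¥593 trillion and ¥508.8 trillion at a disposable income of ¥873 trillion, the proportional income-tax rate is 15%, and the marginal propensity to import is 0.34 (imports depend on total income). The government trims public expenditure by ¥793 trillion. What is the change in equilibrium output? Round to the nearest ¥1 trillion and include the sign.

−¥965 trillion

MPC = ΔC/ΔYd = (508.8 − 338)/(873 − 593) = 170.8/280 = 0.61.
Spending multiplier = 1/(1 − c(1−t) + m) = 1/(1 − 0.61×0.85 + 0.34) = 1/0.8215 ≈ 1.217.
ΔY = k × ΔG = (−¥793 trillion) / 0.8215 ≈ −¥965 trillion.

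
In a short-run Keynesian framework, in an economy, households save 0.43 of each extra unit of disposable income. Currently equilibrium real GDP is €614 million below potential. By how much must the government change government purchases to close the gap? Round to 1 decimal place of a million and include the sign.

+€264.0 million

MPC = 1 − MPS = 1 − 0.43 = 0.57.
Spending multiplier = 1/(1 − MPC) = 1/(1 − 0.57) = 1/0.43 ≈ 2.326.
Need ΔY = +€614 million, so ΔG = ΔY/k = (+€614 million) × 0.43 ≈ +€264 million.
The government should increase government purchases by €264 million.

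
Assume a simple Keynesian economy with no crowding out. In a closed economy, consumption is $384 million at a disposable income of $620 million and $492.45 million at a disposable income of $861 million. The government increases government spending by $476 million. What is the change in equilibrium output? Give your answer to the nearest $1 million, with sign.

MPC = ΔC/ΔYd = (492.45 − 384)/(861 − 620) = 108.45/241 = 0.45.
Government-spending multiplier = 1/(1 − MPC) = 1/(1 − 0.45) = 1/0.55 ≈ 1.818.
ΔY = k × ΔG = (+$476 million) / 0.55 ≈ +$865 million.

+$865 million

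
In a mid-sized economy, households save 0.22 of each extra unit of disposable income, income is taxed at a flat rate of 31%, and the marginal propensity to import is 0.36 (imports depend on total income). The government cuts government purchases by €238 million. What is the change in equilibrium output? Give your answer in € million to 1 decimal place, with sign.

−€289.6 million

MPC = 1 − MPS = 1 − 0.22 = 0.78.
Spending multiplier = 1/(1 − c(1−t) + m) = 1/(1 − 0.78×0.69 + 0.36) = 1/0.8218 ≈ 1.217.
ΔY = k × ΔG = (−€238 million) / 0.8218 ≈ −€289.6 million.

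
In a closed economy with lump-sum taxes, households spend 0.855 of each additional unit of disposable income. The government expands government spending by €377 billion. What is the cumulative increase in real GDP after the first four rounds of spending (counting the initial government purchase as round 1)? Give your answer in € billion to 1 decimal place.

€1,210.6 billion

Round 1 adds ΔG = €377 billion; each later round is MPC = 0.855 times the previous.
After 4 rounds: 377 + 322.335 + 275.596425 + 235.634943375 = ΔG·(1 − c^4)/(1 − c) = 377 × (1 − 0.534397550625)/0.145 ≈ €1,210.6 billion.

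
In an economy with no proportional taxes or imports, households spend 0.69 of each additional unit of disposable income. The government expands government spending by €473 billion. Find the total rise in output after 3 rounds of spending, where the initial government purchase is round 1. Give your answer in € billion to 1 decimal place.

€1,024.6 billion

Round 1 adds ΔG = €473 billion; each later round is MPC = 0.69 times the previous.
After 3 rounds: 473 + 326.37 + 225.1953 = ΔG·(1 − c^3)/(1 − c) = 473 × (1 − 0.328509)/0.31 ≈ €1,024.6 billion.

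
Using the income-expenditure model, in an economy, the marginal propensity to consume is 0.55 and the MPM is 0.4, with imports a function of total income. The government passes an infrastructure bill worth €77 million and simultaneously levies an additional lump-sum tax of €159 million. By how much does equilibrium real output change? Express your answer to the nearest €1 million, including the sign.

Expenditure multiplier = 1/(1 − c + m) = 1/(1 − 0.55 + 0.4) = 1/0.85 ≈ 1.176.
ΔG contributes k·ΔG = (+€77 million) / 0.85 ≈ +€90.6 million.
ΔT of +€159 million changes first-round spending by −c·ΔT = −€87.45 million, contributing k·(−c·ΔT) = (−€87.45 million) / 0.85 ≈ −€102.9 million.
Net ΔY = k(ΔG − c·ΔT) = (−€10.45 million) / 0.85 ≈ −€12 million.

−€12 million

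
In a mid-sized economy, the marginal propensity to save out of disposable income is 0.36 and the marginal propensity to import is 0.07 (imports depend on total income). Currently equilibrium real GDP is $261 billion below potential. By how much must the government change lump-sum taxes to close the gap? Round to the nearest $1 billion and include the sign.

−$175 billion

MPC = 1 − MPS = 1 − 0.36 = 0.64.
Spending multiplier = 1/(1 − c + m) = 1/(1 − 0.64 + 0.07) = 1/0.43 ≈ 2.326.
Tax multiplier = −c·k = −0.64/0.43 ≈ −1.488. Need ΔY = +$261 billion, so ΔT = ΔY/(−c·k) = −(+$261 billion) × 0.43 / 0.64 ≈ −$175 billion.
The government should cut lump-sum taxes by $175 billion.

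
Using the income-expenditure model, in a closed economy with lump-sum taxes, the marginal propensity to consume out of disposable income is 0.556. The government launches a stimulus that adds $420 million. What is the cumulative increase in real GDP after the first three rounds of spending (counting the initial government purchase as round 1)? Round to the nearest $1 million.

$783 million

Round 1 adds ΔG = $420 million; each later round is MPC = 0.556 times the previous.
After 3 rounds: 420 + 233.52 + 129.83712 = ΔG·(1 − c^3)/(1 − c) = 420 × (1 − 0.171879616)/0.444 ≈ $783 million.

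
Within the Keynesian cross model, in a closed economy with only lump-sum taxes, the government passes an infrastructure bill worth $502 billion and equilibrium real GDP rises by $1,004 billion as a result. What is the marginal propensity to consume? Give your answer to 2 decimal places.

0.50

Implied spending multiplier k = ΔY/ΔG = 1,004/502 = 2.
Since k = 1/(1 − MPC), MPC = 1 − 1/k = 1 − ΔG/ΔY = 1 − 502/1,004 = 0.50.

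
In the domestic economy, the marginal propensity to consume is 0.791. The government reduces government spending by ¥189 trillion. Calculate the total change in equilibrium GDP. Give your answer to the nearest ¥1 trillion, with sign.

−¥904 trillion

Expenditure multiplier = 1/(1 − MPC) = 1/(1 − 0.791) = 1/0.209 ≈ 4.785.
ΔY = k × ΔG = (−¥189 trillion) / 0.209 ≈ −¥904 trillion.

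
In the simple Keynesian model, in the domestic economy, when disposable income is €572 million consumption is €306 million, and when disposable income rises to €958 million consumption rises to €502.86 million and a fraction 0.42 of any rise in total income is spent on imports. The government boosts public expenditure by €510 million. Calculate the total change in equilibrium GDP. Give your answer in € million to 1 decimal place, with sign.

+€560.4 million

MPC = ΔC/ΔYd = (502.86 − 306)/(958 − 572) = 196.86/386 = 0.51.
Expenditure multiplier = 1/(1 − c + m) = 1/(1 − 0.51 + 0.42) = 1/0.91 ≈ 1.099.
ΔY = k × ΔG = (+€510 million) / 0.91 ≈ +€560.4 million.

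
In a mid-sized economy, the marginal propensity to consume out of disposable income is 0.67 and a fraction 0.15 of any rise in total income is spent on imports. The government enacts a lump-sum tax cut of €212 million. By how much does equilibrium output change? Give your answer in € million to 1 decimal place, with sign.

+€295.9 million

A lump-sum tax change of −€212 million shifts disposable income by +€212 million; first-round consumption changes by −c × ΔT = −0.67 × (−€212 million) = +€142.04 million.
Expenditure multiplier = 1/(1 − c + m) = 1/(1 − 0.67 + 0.15) = 1/0.48 ≈ 2.083.
The tax multiplier is −c × k ≈ −1.396, so ΔY = k × (−c·ΔT) = (+€142.04 million) / 0.48 ≈ +€295.9 million.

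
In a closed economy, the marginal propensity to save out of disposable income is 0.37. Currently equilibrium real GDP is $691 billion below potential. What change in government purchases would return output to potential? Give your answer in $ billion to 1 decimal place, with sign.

+$255.7 billion

MPC = 1 − MPS = 1 − 0.37 = 0.63.
Spending multiplier = 1/(1 − MPC) = 1/(1 − 0.63) = 1/0.37 ≈ 2.703.
Need ΔY = +$691 billion, so ΔG = ΔY/k = (+$691 billion) × 0.37 ≈ +$255.7 billion.
The government should increase government purchases by $255.7 billion.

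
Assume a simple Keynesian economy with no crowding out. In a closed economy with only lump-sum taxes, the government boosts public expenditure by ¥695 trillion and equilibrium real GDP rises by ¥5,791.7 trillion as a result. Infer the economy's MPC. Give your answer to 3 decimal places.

Implied spending multiplier k = ΔY/ΔG = 5,791.7/695 ≈ 8.3334.
Since k = 1/(1 − MPC), MPC = 1 − 1/k = 1 − ΔG/ΔY = 1 − 695/5,791.7 ≈ 0.880.

0.880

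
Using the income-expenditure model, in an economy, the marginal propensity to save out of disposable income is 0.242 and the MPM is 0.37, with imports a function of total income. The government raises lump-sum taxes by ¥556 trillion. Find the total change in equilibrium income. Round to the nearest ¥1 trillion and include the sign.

−¥689 trillion

MPC = 1 − MPS = 1 − 0.242 = 0.758.
A lump-sum tax change of +¥556 trillion shifts disposable income by −¥556 trillion; first-round consumption changes by −c × ΔT = −0.758 × (+¥556 trillion) = −¥421.448 trillion.
Expenditure multiplier = 1/(1 − c + m) = 1/(1 − 0.758 + 0.37) = 1/0.612 ≈ 1.634.
The tax multiplier is −c × k ≈ −1.239, so ΔY = k × (−c·ΔT) = (−¥421.448 trillion) / 0.612 ≈ −¥689 trillion.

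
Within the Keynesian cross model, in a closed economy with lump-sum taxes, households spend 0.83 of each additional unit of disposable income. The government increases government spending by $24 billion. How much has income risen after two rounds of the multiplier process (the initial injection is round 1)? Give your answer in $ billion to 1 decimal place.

$43.9 billion

Round 1 adds ΔG = $24 billion; each later round is MPC = 0.83 times the previous.
After 2 rounds: 24 + 19.92 = ΔG·(1 − c^2)/(1 − c) = 24 × (1 − 0.6889)/0.17 ≈ $43.9 billion.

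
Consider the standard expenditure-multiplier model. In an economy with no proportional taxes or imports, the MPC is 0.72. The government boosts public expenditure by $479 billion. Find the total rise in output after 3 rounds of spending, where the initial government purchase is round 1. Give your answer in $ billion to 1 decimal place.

$1,072.2 billion

Round 1 adds ΔG = $479 billion; each later round is MPC = 0.72 times the previous.
After 3 rounds: 479 + 344.88 + 248.3136 = ΔG·(1 − c^3)/(1 − c) = 479 × (1 − 0.373248)/0.28 ≈ $1,072.2 billion.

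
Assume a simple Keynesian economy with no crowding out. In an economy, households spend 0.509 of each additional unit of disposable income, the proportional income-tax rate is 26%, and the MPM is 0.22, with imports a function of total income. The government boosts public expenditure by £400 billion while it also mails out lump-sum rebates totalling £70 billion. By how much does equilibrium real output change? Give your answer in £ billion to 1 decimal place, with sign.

+£516.6 billion

Expenditure multiplier = 1/(1 − c(1−t) + m) = 1/(1 − 0.509×0.74 + 0.22) = 1/0.84334 ≈ 1.186.
ΔG contributes k·ΔG = (+£400 billion) / 0.84334 ≈ +£474.3 billion.
ΔT of −£70 billion changes first-round spending by −c·ΔT = +£35.63 billion, contributing k·(−c·ΔT) = (+£35.63 billion) / 0.84334 ≈ +£42.2 billion.
Net ΔY = k(ΔG − c·ΔT) = (+£435.63 billion) / 0.84334 ≈ +£516.6 billion.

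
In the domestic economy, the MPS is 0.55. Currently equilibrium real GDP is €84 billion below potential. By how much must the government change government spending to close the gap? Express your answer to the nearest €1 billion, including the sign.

+€46 billion

MPC = 1 − MPS = 1 − 0.55 = 0.45.
Spending multiplier = 1/(1 − MPC) = 1/(1 − 0.45) = 1/0.55 ≈ 1.818.
Need ΔY = +€84 billion, so ΔG = ΔY/k = (+€84 billion) × 0.55 ≈ +€46 billion.
The government should increase government spending by €46 billion.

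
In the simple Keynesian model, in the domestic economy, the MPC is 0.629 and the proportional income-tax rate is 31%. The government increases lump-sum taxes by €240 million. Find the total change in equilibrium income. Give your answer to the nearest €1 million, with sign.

A lump-sum tax change of +€240 million shifts disposable income by −€240 million; first-round consumption changes by −c × ΔT = −0.629 × (+€240 million) = −€150.96 million.
Expenditure multiplier = 1/(1 − c(1−t)) = 1/(1 − 0.629×0.69) = 1/0.56599 ≈ 1.767.
The tax multiplier is −c × k ≈ −1.111, so ΔY = k × (−c·ΔT) = (−€150.96 million) / 0.56599 ≈ −€267 million.

−€267 million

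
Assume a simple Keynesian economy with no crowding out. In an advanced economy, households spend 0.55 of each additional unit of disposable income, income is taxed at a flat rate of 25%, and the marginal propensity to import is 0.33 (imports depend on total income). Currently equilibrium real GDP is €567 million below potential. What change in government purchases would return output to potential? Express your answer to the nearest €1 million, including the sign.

+€520 million

Spending multiplier = 1/(1 − c(1−t) + m) = 1/(1 − 0.55×0.75 + 0.33) = 1/0.9175 ≈ 1.09.
Need ΔY = +€567 million, so ΔG = ΔY/k = (+€567 million) × 0.9175 ≈ +€520 million.
The government should increase government purchases by €520 million.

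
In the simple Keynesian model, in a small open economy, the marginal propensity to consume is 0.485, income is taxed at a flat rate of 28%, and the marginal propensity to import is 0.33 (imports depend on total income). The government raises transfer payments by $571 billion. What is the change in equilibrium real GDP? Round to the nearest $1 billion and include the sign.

+$282 billion

The transfer change shifts disposable income by +$571 billion, so first-round consumption changes by c·ΔTR = 0.485 × (+$571 billion) = +$276.935 billion.
Expenditure multiplier = 1/(1 − c(1−t) + m) = 1/(1 − 0.485×0.72 + 0.33) = 1/0.9808 ≈ 1.02.
The transfer multiplier is c × k ≈ 0.494, so ΔY = k × (c·ΔTR) = (+$276.935 billion) / 0.9808 ≈ +$282 billion.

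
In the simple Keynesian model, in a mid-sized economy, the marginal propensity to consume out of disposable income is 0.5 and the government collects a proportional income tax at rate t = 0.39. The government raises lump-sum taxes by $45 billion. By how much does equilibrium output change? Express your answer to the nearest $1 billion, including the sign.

A lump-sum tax change of +$45 billion shifts disposable income by −$45 billion; first-round consumption changes by −c × ΔT = −0.5 × (+$45 billion) = −$22.5 billion.
Expenditure multiplier = 1/(1 − c(1−t)) = 1/(1 − 0.5×0.61) = 1/0.695 ≈ 1.439.
The tax multiplier is −c × k ≈ −0.719, so ΔY = k × (−c·ΔT) = (−$22.5 billion) / 0.695 ≈ −$32 billion.

−$32 billion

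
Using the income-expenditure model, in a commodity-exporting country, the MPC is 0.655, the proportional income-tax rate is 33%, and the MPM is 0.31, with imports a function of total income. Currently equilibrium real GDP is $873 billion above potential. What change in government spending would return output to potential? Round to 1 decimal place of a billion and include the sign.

Spending multiplier = 1/(1 − c(1−t) + m) = 1/(1 − 0.655×0.67 + 0.31) = 1/0.87115 ≈ 1.148.
Need ΔY = −$873 billion, so ΔG = ΔY/k = (−$873 billion) × 0.87115 ≈ −$760.5 billion.
The government should cut government spending by $760.5 billion.

−$760.5 billion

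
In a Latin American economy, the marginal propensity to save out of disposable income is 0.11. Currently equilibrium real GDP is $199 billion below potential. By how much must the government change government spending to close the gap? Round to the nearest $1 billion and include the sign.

MPC = 1 − MPS = 1 − 0.11 = 0.89.
Spending multiplier = 1/(1 − MPC) = 1/(1 − 0.89) = 1/0.11 ≈ 9.091.
Need ΔY = +$199 billion, so ΔG = ΔY/k = (+$199 billion) × 0.11 ≈ +$22 billion.
The government should increase government spending by $22 billion.

+$22 billion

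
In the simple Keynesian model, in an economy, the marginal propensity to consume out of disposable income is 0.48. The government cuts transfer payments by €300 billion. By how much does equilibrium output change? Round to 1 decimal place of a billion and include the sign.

−€276.9 billion

The transfer change shifts disposable income by −€300 billion, so first-round consumption changes by c·ΔTR = 0.48 × (−€300 billion) = −€144 billion.
Expenditure multiplier = 1/(1 − MPC) = 1/(1 − 0.48) = 1/0.52 ≈ 1.923.
The transfer multiplier is c × k ≈ 0.923, so ΔY = k × (c·ΔTR) = (−€144 billion) / 0.52 ≈ −€276.9 billion.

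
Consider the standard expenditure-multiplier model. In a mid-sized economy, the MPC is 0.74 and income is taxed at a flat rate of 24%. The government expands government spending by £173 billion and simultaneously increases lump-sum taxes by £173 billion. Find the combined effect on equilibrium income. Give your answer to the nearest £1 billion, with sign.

Expenditure multiplier = 1/(1 − c(1−t)) = 1/(1 − 0.74×0.76) = 1/0.4376 ≈ 2.285.
ΔG contributes k·ΔG = (+£173 billion) / 0.4376 ≈ +£395.3 billion.
ΔT of +£173 billion changes first-round spending by −c·ΔT = −£128.02 billion, contributing k·(−c·ΔT) = (−£128.02 billion) / 0.4376 ≈ −£292.6 billion.
Net ΔY = k(ΔG − c·ΔT) = (+£44.98 billion) / 0.4376 ≈ +£103 billion.

+£103 billion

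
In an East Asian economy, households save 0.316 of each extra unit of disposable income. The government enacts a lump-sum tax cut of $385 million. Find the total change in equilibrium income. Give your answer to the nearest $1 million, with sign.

MPC = 1 − MPS = 1 − 0.316 = 0.684.
A lump-sum tax change of −$385 million shifts disposable income by +$385 million; first-round consumption changes by −c × ΔT = −0.684 × (−$385 million) = +$263.34 million.
Expenditure multiplier = 1/(1 − MPC) = 1/(1 − 0.684) = 1/0.316 ≈ 3.165.
The tax multiplier is −c × k ≈ −2.165, so ΔY = k × (−c·ΔT) = (+$263.34 million) / 0.316 ≈ +$833 million.

+$833 million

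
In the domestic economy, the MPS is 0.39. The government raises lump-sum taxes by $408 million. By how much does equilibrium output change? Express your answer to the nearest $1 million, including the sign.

−$638 million

MPC = 1 − MPS = 1 − 0.39 = 0.61.
A lump-sum tax change of +$408 million shifts disposable income by −$408 million; first-round consumption changes by −c × ΔT = −0.61 × (+$408 million) = −$248.88 million.
Expenditure multiplier = 1/(1 − MPC) = 1/(1 − 0.61) = 1/0.39 ≈ 2.564.
The tax multiplier is −c × k ≈ −1.564, so ΔY = k × (−c·ΔT) = (−$248.88 million) / 0.39 ≈ −$638 million.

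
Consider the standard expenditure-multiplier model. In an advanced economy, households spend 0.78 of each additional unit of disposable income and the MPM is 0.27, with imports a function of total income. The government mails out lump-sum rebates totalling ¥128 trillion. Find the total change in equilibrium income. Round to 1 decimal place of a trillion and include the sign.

A lump-sum tax change of −¥128 trillion shifts disposable income by +¥128 trillion; first-round consumption changes by −c × ΔT = −0.78 × (−¥128 trillion) = +¥99.84 trillion.
Expenditure multiplier = 1/(1 − c + m) = 1/(1 − 0.78 + 0.27) = 1/0.49 ≈ 2.041.
The tax multiplier is −c × k ≈ −1.592, so ΔY = k × (−c·ΔT) = (+¥99.84 trillion) / 0.49 ≈ +¥203.8 trillion.

+¥203.8 trillion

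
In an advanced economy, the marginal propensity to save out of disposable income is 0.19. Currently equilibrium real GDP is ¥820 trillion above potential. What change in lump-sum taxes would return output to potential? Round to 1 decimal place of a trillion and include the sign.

+¥192.3 trillion

MPC = 1 − MPS = 1 − 0.19 = 0.81.
Spending multiplier = 1/(1 − MPC) = 1/(1 − 0.81) = 1/0.19 ≈ 5.263.
Tax multiplier = −c·k = −0.81/0.19 ≈ −4.263. Need ΔY = −¥820 trillion, so ΔT = ΔY/(−c·k) = −(−¥820 trillion) × 0.19 / 0.81 ≈ +¥192.3 trillion.
The government should raise lump-sum taxes by ¥192.3 trillion.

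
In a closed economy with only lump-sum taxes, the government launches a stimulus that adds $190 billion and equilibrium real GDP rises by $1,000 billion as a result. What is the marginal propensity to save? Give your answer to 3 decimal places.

Implied spending multiplier k = ΔY/ΔG = 1,000/190 ≈ 5.2632.
Since k = 1/(1 − MPC), MPC = 1 − 1/k = 1 − ΔG/ΔY = 1 − 190/1,000 = 0.810.
MPS = 1 − MPC = 0.190.

0.190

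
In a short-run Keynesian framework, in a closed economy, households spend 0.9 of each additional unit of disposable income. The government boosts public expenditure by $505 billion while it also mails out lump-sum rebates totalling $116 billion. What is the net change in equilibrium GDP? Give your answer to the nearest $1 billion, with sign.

+$6,094 billion

Expenditure multiplier = 1/(1 − MPC) = 1/(1 − 0.9) = 1/0.1 = 10.
ΔG contributes k·ΔG = (+$505 billion) / 0.1 = +$5,050 billion.
ΔT of −$116 billion changes first-round spending by −c·ΔT = +$104.4 billion, contributing k·(−c·ΔT) = (+$104.4 billion) / 0.1 = +$1,044 billion.
Net ΔY = k(ΔG − c·ΔT) = (+$609.4 billion) / 0.1 = +$6,094 billion.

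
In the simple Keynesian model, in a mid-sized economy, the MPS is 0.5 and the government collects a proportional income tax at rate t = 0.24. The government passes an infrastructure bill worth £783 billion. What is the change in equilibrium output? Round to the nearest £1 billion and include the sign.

MPC = 1 − MPS = 1 − 0.5 = 0.5.
Expenditure multiplier = 1/(1 − c(1−t)) = 1/(1 − 0.5×0.76) = 1/0.62 ≈ 1.613.
ΔY = k × ΔG = (+£783 billion) / 0.62 ≈ +£1,263 billion.

+£1,263 billion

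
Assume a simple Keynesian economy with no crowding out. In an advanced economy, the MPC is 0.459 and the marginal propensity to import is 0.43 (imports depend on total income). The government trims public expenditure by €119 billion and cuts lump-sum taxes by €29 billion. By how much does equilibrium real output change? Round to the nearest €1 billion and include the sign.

Expenditure multiplier = 1/(1 − c + m) = 1/(1 − 0.459 + 0.43) = 1/0.971 ≈ 1.03.
ΔG contributes k·ΔG = (−€119 billion) / 0.971 ≈ −€122.6 billion.
ΔT of −€29 billion changes first-round spending by −c·ΔT = +€13.311 billion, contributing k·(−c·ΔT) = (+€13.311 billion) / 0.971 ≈ +€13.7 billion.
Net ΔY = k(ΔG − c·ΔT) = (−€105.689 billion) / 0.971 ≈ −€109 billion.

−€109 billion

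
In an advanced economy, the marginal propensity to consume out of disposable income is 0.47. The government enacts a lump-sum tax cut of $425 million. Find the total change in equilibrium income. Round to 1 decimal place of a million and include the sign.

A lump-sum tax change of −$425 million shifts disposable income by +$425 million; first-round consumption changes by −c × ΔT = −0.47 × (−$425 million) = +$199.75 million.
Expenditure multiplier = 1/(1 − MPC) = 1/(1 − 0.47) = 1/0.53 ≈ 1.887.
The tax multiplier is −c × k ≈ −0.887, so ΔY = k × (−c·ΔT) = (+$199.75 million) / 0.53 ≈ +$376.9 million.

+$376.9 million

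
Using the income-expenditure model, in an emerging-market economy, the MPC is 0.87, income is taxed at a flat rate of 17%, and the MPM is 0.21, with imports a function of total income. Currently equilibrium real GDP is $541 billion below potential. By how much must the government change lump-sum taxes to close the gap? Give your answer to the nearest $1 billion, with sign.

Spending multiplier = 1/(1 − c(1−t) + m) = 1/(1 − 0.87×0.83 + 0.21) = 1/0.4879 ≈ 2.05.
Tax multiplier = −c·k = −0.87/0.4879 ≈ −1.783. Need ΔY = +$541 billion, so ΔT = ΔY/(−c·k) = −(+$541 billion) × 0.4879 / 0.87 ≈ −$303 billion.
The government should cut lump-sum taxes by $303 billion.

−$303 billion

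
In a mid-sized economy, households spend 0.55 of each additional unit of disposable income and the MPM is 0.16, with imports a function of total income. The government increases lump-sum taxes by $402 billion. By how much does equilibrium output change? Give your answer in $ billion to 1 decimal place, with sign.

−$362.5 billion

A lump-sum tax change of +$402 billion shifts disposable income by −$402 billion; first-round consumption changes by −c × ΔT = −0.55 × (+$402 billion) = −$221.1 billion.
Expenditure multiplier = 1/(1 − c + m) = 1/(1 − 0.55 + 0.16) = 1/0.61 ≈ 1.639.
The tax multiplier is −c × k ≈ −0.902, so ΔY = k × (−c·ΔT) = (−$221.1 billion) / 0.61 ≈ −$362.5 billion.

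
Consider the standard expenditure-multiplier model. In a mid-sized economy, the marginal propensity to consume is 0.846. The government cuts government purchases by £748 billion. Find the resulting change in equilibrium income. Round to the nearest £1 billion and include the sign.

Expenditure multiplier = 1/(1 − MPC) = 1/(1 − 0.846) = 1/0.154 ≈ 6.494.
ΔY = k × ΔG = (−£748 billion) / 0.154 ≈ −£4,857 billion.

−£4,857 billion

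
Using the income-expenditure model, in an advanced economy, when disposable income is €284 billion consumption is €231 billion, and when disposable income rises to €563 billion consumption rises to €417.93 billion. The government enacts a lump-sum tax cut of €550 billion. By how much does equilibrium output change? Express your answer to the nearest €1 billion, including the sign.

MPC = ΔC/ΔYd = (417.93 − 231)/(563 − 284) = 186.93/279 = 0.67.
A lump-sum tax change of −€550 billion shifts disposable income by +€550 billion; first-round consumption changes by −c × ΔT = −0.67 × (−€550 billion) = +€368.5 billion.
Expenditure multiplier = 1/(1 − MPC) = 1/(1 − 0.67) = 1/0.33 ≈ 3.03.
The tax multiplier is −c × k ≈ −2.03, so ΔY = k × (−c·ΔT) = (+€368.5 billion) / 0.33 ≈ +€1,117 billion.

+€1,117 billion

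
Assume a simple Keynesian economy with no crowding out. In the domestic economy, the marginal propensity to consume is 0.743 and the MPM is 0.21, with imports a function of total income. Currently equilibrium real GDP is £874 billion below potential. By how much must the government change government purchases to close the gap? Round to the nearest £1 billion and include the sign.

+£408 billion

Spending multiplier = 1/(1 − c + m) = 1/(1 − 0.743 + 0.21) = 1/0.467 ≈ 2.141.
Need ΔY = +£874 billion, so ΔG = ΔY/k = (+£874 billion) × 0.467 ≈ +£408 billion.
The government should increase government purchases by £408 billion.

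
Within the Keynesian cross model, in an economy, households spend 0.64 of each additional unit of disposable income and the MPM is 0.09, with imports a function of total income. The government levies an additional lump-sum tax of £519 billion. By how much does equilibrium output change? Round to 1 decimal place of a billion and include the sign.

−£738.1 billion

A lump-sum tax change of +£519 billion shifts disposable income by −£519 billion; first-round consumption changes by −c × ΔT = −0.64 × (+£519 billion) = −£332.16 billion.
Expenditure multiplier = 1/(1 − c + m) = 1/(1 − 0.64 + 0.09) = 1/0.45 ≈ 2.222.
The tax multiplier is −c × k ≈ −1.422, so ΔY = k × (−c·ΔT) = (−£332.16 billion) / 0.45 ≈ −£738.1 billion.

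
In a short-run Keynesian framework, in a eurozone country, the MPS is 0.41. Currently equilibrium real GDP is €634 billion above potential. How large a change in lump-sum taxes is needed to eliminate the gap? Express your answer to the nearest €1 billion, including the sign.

MPC = 1 − MPS = 1 − 0.41 = 0.59.
Spending multiplier = 1/(1 − MPC) = 1/(1 − 0.59) = 1/0.41 ≈ 2.439.
Tax multiplier = −c·k = −0.59/0.41 ≈ −1.439. Need ΔY = −€634 billion, so ΔT = ΔY/(−c·k) = −(−€634 billion) × 0.41 / 0.59 ≈ +€441 billion.
The government should raise lump-sum taxes by €441 billion.

+€441 billion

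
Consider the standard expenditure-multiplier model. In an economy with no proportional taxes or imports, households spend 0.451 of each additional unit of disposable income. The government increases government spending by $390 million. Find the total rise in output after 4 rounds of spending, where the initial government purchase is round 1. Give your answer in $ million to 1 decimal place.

Round 1 adds ΔG = $390 million; each later round is MPC = 0.451 times the previous.
After 4 rounds: 390 + 175.89 + 79.32639 + 35.77620189 = ΔG·(1 − c^4)/(1 − c) = 390 × (1 − 0.041371966801)/0.549 ≈ $681 million.

$681.0 million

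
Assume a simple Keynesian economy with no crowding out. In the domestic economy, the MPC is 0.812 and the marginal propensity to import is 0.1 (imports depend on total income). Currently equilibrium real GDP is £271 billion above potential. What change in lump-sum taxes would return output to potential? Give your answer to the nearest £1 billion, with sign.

Spending multiplier = 1/(1 − c + m) = 1/(1 − 0.812 + 0.1) = 1/0.288 ≈ 3.472.
Tax multiplier = −c·k = −0.812/0.288 ≈ −2.819. Need ΔY = −£271 billion, so ΔT = ΔY/(−c·k) = −(−£271 billion) × 0.288 / 0.812 ≈ +£96 billion.
The government should raise lump-sum taxes by £96 billion.

+£96 billion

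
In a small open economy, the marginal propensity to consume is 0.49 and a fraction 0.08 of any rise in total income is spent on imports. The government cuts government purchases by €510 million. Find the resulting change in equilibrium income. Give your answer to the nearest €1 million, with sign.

−€864 million

Expenditure multiplier = 1/(1 − c + m) = 1/(1 − 0.49 + 0.08) = 1/0.59 ≈ 1.695.
ΔY = k × ΔG = (−€510 million) / 0.59 ≈ −€864 million.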